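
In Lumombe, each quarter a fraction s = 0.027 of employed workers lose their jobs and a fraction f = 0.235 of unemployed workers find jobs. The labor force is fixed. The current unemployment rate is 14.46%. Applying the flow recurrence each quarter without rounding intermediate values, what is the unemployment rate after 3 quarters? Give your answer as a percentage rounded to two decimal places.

Unemployment rate after three quarters ≈ 11.98%.

With a fixed labor force, u_{t+1} = u_t + s·(1−u_t) − f·u_t = u_t·(1−s−f) + s.
Here 1−s−f = 0.738 and s = 0.027.
u_1 = 0.144600 × 0.738 + 0.027 = 0.133715.
u_2 = 0.133715 × 0.738 + 0.027 = 0.125682.
u_3 = 0.125682 × 0.738 + 0.027 = 0.119753.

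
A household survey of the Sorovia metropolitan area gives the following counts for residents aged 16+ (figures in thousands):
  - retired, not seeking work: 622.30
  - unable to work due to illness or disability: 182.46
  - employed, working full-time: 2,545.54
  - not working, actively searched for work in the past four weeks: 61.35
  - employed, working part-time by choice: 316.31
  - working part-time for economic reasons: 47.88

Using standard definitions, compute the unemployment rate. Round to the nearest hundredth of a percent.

Employed = 2,545.54 + 316.31 + 47.88 = 2,909.73 thousand (anyone who worked, including part-time for economic reasons, counts as employed).
Unemployed = 61.35 thousand.
Labor force = 2,909.73 + 61.35 = 2,971.08 thousand.
Unemployment rate = 61.35 / 2,971.08 = 2.06%.

Unemployment rate ≈ 2.06%.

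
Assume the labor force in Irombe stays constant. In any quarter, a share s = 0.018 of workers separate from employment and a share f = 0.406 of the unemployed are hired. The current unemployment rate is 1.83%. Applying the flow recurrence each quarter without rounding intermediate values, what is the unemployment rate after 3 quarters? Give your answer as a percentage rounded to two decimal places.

With a fixed labor force, u_{t+1} = u_t + s·(1−u_t) − f·u_t = u_t·(1−s−f) + s.
Here 1−s−f = 0.576 and s = 0.018.
u_1 = 0.018300 × 0.576 + 0.018 = 0.028541.
u_2 = 0.028541 × 0.576 + 0.018 = 0.034440.
u_3 = 0.034440 × 0.576 + 0.018 = 0.037837.

Unemployment rate after three quarters ≈ 3.78%.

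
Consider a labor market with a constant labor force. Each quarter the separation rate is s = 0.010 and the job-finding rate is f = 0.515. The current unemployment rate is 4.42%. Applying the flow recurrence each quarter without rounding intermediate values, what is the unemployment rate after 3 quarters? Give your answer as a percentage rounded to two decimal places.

With a fixed labor force, u_{t+1} = u_t + s·(1−u_t) − f·u_t = u_t·(1−s−f) + s.
Here 1−s−f = 0.475 and s = 0.010.
u_1 = 0.044200 × 0.475 + 0.010 = 0.030995.
u_2 = 0.030995 × 0.475 + 0.010 = 0.024723.
u_3 = 0.024723 × 0.475 + 0.010 = 0.021743.

Unemployment rate after three quarters ≈ 2.17%.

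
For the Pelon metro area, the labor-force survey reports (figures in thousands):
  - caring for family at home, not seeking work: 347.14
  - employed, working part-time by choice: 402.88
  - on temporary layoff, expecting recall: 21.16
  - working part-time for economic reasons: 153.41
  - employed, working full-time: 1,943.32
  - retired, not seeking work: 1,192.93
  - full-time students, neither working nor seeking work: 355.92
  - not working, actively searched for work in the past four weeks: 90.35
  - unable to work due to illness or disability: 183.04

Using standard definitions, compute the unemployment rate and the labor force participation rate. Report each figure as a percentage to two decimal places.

Employed = 402.88 + 153.41 + 1,943.32 = 2,499.61 thousand (anyone who worked, including part-time for economic reasons, counts as employed).
Unemployed = 21.16 + 90.35 = 111.51 thousand (jobless and actively searching, or on temporary layoff).
Labor force = 2,499.61 + 111.51 = 2,611.12 thousand.
Not in labor force = 347.14 + 1,192.93 + 355.92 + 183.04 = 2,079.03 thousand (those not working and not actively searching are outside the labor force).
Civilian working-age population = 2,611.12 + 2,079.03 = 4,690.15 thousand.
Unemployment rate = 111.51 / 2,611.12 = 4.27%.
Labor force participation rate = 2,611.12 / 4,690.15 = 55.67%.

Unemployment rate ≈ 4.27%; labor force participation rate ≈ 55.67%.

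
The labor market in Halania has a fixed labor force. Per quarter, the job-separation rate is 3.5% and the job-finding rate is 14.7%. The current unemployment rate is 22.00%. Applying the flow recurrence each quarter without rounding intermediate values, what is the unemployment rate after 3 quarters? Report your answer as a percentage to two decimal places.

Unemployment rate after three quarters ≈ 20.75%.

With a fixed labor force, u_{t+1} = u_t + s·(1−u_t) − f·u_t = u_t·(1−s−f) + s.
Here 1−s−f = 0.818 and s = 0.035.
u_1 = 0.220000 × 0.818 + 0.035 = 0.214960.
u_2 = 0.214960 × 0.818 + 0.035 = 0.210837.
u_3 = 0.210837 × 0.818 + 0.035 = 0.207465.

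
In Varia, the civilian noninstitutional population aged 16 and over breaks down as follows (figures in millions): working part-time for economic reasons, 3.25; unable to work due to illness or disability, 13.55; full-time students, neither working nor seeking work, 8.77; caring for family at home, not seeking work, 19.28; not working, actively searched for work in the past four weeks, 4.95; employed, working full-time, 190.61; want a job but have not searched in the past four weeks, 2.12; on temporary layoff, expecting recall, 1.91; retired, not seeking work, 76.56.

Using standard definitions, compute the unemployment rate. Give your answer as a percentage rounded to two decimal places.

Employed = 3.25 + 190.61 = 193.86 million (anyone who worked, including part-time for economic reasons, counts as employed).
Unemployed = 4.95 + 1.91 = 6.86 million (jobless and actively searching, or on temporary layoff).
Labor force = 193.86 + 6.86 = 200.72 million.
Unemployment rate = 6.86 / 200.72 = 3.42%.

Unemployment rate ≈ 3.42%.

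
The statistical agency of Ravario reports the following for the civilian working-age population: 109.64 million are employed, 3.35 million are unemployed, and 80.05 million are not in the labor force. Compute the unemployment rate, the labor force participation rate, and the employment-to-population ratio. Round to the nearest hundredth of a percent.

Labor force = employed + unemployed = 109.64 + 3.35 = 112.99 million.
Working-age population = 112.99 + 80.05 = 193.04 million.
Unemployment rate = 3.35 / 112.99 = 2.96%.
Labor force participation rate = 112.99 / 193.04 = 58.53%.
Employment-population ratio = 109.64 / 193.04 = 56.80%.

Unemployment rate ≈ 2.96%; labor force participation rate ≈ 58.53%; employment-population ratio ≈ 56.80%.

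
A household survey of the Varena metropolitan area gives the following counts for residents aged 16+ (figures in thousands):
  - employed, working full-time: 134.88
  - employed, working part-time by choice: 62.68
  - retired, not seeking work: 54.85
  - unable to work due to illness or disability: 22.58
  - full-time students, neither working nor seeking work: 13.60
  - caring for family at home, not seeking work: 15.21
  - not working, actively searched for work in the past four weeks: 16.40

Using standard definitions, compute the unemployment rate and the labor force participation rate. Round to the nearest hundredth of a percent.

Unemployment rate ≈ 7.66%; labor force participation rate ≈ 66.82%.

Employed = 134.88 + 62.68 = 197.56 thousand.
Unemployed = 16.40 thousand.
Labor force = 197.56 + 16.40 = 213.96 thousand.
Not in labor force = 54.85 + 22.58 + 13.60 + 15.21 = 106.24 thousand (those not working and not actively searching are outside the labor force).
Civilian working-age population = 213.96 + 106.24 = 320.20 thousand.
Unemployment rate = 16.40 / 213.96 = 7.66%.
Labor force participation rate = 213.96 / 320.20 = 66.82%.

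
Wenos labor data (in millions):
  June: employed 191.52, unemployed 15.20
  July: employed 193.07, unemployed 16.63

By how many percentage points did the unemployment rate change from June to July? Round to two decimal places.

The unemployment rate changed by +0.58 percentage points.

June: labor force = 191.52 + 15.20 = 206.72; u = 15.20/206.72 = 7.35%.
July: labor force = 193.07 + 16.63 = 209.70; u = 16.63/209.70 = 7.93%.
Change = 7.93% − 7.35% = +0.58 pp.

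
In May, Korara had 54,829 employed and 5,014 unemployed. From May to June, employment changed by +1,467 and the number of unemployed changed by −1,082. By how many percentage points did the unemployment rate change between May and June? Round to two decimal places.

The unemployment rate changed by −1.85 percentage points.

May: labor force = 54,829 + 5,014 = 59,843; u = 5,014/59,843 = 8.38%.
June: labor force = 56,296 + 3,932 = 60,228; u = 3,932/60,228 = 6.53%.
Change = 6.53% − 8.38% = −1.85 pp.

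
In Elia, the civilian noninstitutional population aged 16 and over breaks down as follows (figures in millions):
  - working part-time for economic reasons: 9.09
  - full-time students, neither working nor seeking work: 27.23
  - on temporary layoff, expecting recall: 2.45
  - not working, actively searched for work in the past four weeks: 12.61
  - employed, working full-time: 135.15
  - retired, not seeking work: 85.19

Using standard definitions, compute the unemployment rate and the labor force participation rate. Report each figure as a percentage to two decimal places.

Unemployment rate ≈ 9.45%; labor force participation rate ≈ 58.63%.

Employed = 9.09 + 135.15 = 144.24 million (anyone who worked, including part-time for economic reasons, counts as employed).
Unemployed = 2.45 + 12.61 = 15.06 million (jobless and actively searching, or on temporary layoff).
Labor force = 144.24 + 15.06 = 159.30 million.
Not in labor force = 27.23 + 85.19 = 112.42 million (those not working and not actively searching are outside the labor force).
Civilian working-age population = 159.30 + 112.42 = 271.72 million.
Unemployment rate = 15.06 / 159.30 = 9.45%.
Labor force participation rate = 159.30 / 271.72 = 58.63%.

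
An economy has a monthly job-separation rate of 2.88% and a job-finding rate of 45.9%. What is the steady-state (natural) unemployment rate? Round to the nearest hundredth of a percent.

Steady-state unemployment rate ≈ 5.90%.

At steady state the flows balance: s·E = f·U, so U/(E+U) = s/(s+f).
u* = 2.88 / (2.88 + 45.9) = 2.88 / 48.78 = 5.90%.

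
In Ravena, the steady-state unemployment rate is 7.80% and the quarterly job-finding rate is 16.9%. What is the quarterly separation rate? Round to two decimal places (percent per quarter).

Separation rate ≈ 1.43% per quarter.

From u* = s/(s+f): s = u·f/(1−u).
s = 0.0780 × 16.9 / (1 − 0.0780) = 1.3182 / 0.9220 ≈ 1.43% per quarter.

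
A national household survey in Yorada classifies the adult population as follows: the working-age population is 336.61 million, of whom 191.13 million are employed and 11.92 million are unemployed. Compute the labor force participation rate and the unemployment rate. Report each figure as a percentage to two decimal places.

Labor force = employed + unemployed = 191.13 + 11.92 = 203.05 million.
Unemployment rate = 11.92 / 203.05 = 5.87%.
Labor force participation rate = 203.05 / 336.61 = 60.32%.

Labor force participation rate ≈ 60.32%; unemployment rate ≈ 5.87%.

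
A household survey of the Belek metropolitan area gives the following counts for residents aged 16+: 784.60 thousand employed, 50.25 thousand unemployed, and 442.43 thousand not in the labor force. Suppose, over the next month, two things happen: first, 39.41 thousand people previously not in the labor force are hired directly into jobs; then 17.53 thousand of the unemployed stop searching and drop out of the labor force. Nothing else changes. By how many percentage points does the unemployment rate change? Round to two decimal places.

The unemployment rate changes by −2.20 percentage points.

Initially, labor force = 784.60 + 50.25 = 834.85 thousand, so u = 50.25/834.85 = 6.02%.
After the first change, employed and labor force both rise by 39.41; unemployed unchanged → E = 824.01, U = 50.25, labor force = 874.26 thousand.
After the second change, unemployed and labor force both fall by 17.53 → E = 824.01, U = 32.72, labor force = 856.73 thousand.
New unemployment rate = 32.72 / 856.73 = 3.82%.
Change = 3.82% − 6.02% = −2.20 percentage points.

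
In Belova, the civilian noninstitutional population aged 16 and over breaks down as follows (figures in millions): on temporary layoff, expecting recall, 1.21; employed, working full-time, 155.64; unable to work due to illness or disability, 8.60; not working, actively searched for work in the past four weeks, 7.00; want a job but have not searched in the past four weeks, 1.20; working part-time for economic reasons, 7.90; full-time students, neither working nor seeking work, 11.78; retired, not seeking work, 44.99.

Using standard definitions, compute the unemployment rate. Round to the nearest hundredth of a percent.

Employed = 155.64 + 7.90 = 163.54 million (anyone who worked, including part-time for economic reasons, counts as employed).
Unemployed = 1.21 + 7.00 = 8.21 million (jobless and actively searching, or on temporary layoff).
Labor force = 163.54 + 8.21 = 171.75 million.
Unemployment rate = 8.21 / 171.75 = 4.78%.

Unemployment rate ≈ 4.78%.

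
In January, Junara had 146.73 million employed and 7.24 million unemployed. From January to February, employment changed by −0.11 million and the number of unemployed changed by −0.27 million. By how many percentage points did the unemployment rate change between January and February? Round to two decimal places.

January: labor force = 146.73 + 7.24 = 153.97; u = 7.24/153.97 = 4.70%.
February: labor force = 146.62 + 6.97 = 153.59; u = 6.97/153.59 = 4.54%.
Change = 4.54% − 4.70% = −0.16 pp.

The unemployment rate changed by −0.16 percentage points.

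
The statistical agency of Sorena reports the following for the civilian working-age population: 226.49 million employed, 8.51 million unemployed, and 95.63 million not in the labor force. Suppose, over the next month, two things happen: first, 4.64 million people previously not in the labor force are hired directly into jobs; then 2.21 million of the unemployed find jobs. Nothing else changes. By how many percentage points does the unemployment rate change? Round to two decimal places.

The unemployment rate changes by −0.99 percentage points.

Initially, labor force = 226.49 + 8.51 = 235.00 million, so u = 8.51/235.00 = 3.62%.
After the first change, employed and labor force both rise by 4.64; unemployed unchanged → E = 231.13, U = 8.51, labor force = 239.64 million.
After the second change, unemployed falls and employed rises by 2.21; labor force unchanged → E = 233.34, U = 6.30, labor force = 239.64 million.
New unemployment rate = 6.30 / 239.64 = 2.63%.
Change = 2.63% − 3.62% = −0.99 percentage points.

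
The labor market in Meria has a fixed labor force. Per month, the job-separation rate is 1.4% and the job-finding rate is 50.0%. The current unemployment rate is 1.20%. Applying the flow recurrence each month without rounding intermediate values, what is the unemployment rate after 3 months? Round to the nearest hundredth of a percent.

With a fixed labor force, u_{t+1} = u_t + s·(1−u_t) − f·u_t = u_t·(1−s−f) + s.
Here 1−s−f = 0.486 and s = 0.014.
u_1 = 0.012000 × 0.486 + 0.014 = 0.019832.
u_2 = 0.019832 × 0.486 + 0.014 = 0.023638.
u_3 = 0.023638 × 0.486 + 0.014 = 0.025488.

Unemployment rate after three months ≈ 2.55%.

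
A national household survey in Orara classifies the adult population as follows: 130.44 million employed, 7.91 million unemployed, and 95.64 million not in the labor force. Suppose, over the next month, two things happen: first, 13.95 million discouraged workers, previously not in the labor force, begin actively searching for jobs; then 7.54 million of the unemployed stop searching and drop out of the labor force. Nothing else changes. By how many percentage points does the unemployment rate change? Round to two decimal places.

Initially, labor force = 130.44 + 7.91 = 138.35 million, so u = 7.91/138.35 = 5.72%.
After the first change, unemployed and labor force both rise by 13.95 → E = 130.44, U = 21.86, labor force = 152.30 million.
After the second change, unemployed and labor force both fall by 7.54 → E = 130.44, U = 14.32, labor force = 144.76 million.
New unemployment rate = 14.32 / 144.76 = 9.89%.
Change = 9.89% − 5.72% = +4.17 percentage points.

The unemployment rate changes by +4.17 percentage points.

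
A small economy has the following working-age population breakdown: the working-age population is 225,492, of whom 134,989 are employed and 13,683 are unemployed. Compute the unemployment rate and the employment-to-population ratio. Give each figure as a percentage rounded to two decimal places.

Labor force = employed + unemployed = 134,989 + 13,683 = 148,672.
Unemployment rate = 13,683 / 148,672 = 9.20%.
Employment-population ratio = 134,989 / 225,492 = 59.86%.

Unemployment rate ≈ 9.20%; employment-population ratio ≈ 59.86%.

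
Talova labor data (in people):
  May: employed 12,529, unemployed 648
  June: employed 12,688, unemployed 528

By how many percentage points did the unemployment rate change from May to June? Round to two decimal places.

May: labor force = 12,529 + 648 = 13,177; u = 648/13,177 = 4.92%.
June: labor force = 12,688 + 528 = 13,216; u = 528/13,216 = 4.00%.
Change = 4.00% − 4.92% = −0.92 pp.

The unemployment rate changed by −0.92 percentage points.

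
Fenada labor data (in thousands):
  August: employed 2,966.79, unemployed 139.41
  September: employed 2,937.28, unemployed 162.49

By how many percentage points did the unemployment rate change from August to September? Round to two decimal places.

The unemployment rate changed by +0.75 percentage points.

August: labor force = 2,966.79 + 139.41 = 3,106.20; u = 139.41/3,106.20 = 4.49%.
September: labor force = 2,937.28 + 162.49 = 3,099.77; u = 162.49/3,099.77 = 5.24%.
Change = 5.24% − 4.49% = +0.75 pp.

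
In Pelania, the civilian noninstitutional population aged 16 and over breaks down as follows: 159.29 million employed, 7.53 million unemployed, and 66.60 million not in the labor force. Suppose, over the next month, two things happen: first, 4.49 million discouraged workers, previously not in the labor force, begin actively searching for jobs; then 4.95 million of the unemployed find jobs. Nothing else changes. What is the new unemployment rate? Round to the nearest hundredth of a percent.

New unemployment rate ≈ 4.13%.

Initially, labor force = 159.29 + 7.53 = 166.82 million, so u = 7.53/166.82 = 4.51%.
After the first change, unemployed and labor force both rise by 4.49 → E = 159.29, U = 12.02, labor force = 171.31 million.
After the second change, unemployed falls and employed rises by 4.95; labor force unchanged → E = 164.24, U = 7.07, labor force = 171.31 million.
New unemployment rate = 7.07 / 171.31 = 4.13%.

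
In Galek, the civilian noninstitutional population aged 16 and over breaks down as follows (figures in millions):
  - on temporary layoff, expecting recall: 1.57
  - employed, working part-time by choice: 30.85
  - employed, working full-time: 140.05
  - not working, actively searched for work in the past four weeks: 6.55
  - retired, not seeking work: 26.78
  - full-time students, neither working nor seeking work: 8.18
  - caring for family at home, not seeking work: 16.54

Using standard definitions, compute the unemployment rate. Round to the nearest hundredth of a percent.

Unemployment rate ≈ 4.54%.

Employed = 30.85 + 140.05 = 170.90 million.
Unemployed = 1.57 + 6.55 = 8.12 million (jobless and actively searching, or on temporary layoff).
Labor force = 170.90 + 8.12 = 179.02 million.
Unemployment rate = 8.12 / 179.02 = 4.54%.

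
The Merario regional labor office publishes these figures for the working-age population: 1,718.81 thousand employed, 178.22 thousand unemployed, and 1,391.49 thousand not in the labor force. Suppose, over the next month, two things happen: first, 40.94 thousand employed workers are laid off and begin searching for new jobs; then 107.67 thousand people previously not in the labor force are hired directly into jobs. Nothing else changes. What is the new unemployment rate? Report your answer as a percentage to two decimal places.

Initially, labor force = 1,718.81 + 178.22 = 1,897.03 thousand, so u = 178.22/1,897.03 = 9.39%.
After the first change, employed falls and unemployed rises by 40.94; labor force unchanged → E = 1,677.87, U = 219.16, labor force = 1,897.03 thousand.
After the second change, employed and labor force both rise by 107.67; unemployed unchanged → E = 1,785.54, U = 219.16, labor force = 2,004.70 thousand.
New unemployment rate = 219.16 / 2,004.70 = 10.93%.

New unemployment rate ≈ 10.93%.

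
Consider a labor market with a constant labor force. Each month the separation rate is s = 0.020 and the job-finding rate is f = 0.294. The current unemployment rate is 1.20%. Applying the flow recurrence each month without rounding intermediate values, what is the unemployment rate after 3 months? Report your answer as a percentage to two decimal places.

With a fixed labor force, u_{t+1} = u_t + s·(1−u_t) − f·u_t = u_t·(1−s−f) + s.
Here 1−s−f = 0.686 and s = 0.020.
u_1 = 0.012000 × 0.686 + 0.020 = 0.028232.
u_2 = 0.028232 × 0.686 + 0.020 = 0.039367.
u_3 = 0.039367 × 0.686 + 0.020 = 0.047006.

Unemployment rate after three months ≈ 4.70%.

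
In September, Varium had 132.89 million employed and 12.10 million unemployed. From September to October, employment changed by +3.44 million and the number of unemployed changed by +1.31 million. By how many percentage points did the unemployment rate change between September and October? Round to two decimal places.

The unemployment rate changed by +0.61 percentage points.

September: labor force = 132.89 + 12.10 = 144.99; u = 12.10/144.99 = 8.35%.
October: labor force = 136.33 + 13.41 = 149.74; u = 13.41/149.74 = 8.96%.
Change = 8.96% − 8.35% = +0.61 pp.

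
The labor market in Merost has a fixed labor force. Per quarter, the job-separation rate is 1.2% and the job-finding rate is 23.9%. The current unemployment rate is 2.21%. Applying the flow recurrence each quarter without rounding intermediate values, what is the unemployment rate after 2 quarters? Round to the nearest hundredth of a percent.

Unemployment rate after two quarters ≈ 3.34%.

With a fixed labor force, u_{t+1} = u_t + s·(1−u_t) − f·u_t = u_t·(1−s−f) + s.
Here 1−s−f = 0.749 and s = 0.012.
u_1 = 0.022100 × 0.749 + 0.012 = 0.028553.
u_2 = 0.028553 × 0.749 + 0.012 = 0.033386.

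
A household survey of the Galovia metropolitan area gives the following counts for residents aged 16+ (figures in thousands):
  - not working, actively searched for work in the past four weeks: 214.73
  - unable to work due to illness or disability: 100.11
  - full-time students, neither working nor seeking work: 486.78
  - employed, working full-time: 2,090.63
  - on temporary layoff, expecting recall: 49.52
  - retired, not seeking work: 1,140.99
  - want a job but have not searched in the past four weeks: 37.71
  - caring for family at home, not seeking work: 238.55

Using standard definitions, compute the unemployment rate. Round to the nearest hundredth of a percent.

Employed = 2,090.63 thousand.
Unemployed = 214.73 + 49.52 = 264.25 thousand (jobless and actively searching, or on temporary layoff).
Labor force = 2,090.63 + 264.25 = 2,354.88 thousand.
Unemployment rate = 264.25 / 2,354.88 = 11.22%.

Unemployment rate ≈ 11.22%.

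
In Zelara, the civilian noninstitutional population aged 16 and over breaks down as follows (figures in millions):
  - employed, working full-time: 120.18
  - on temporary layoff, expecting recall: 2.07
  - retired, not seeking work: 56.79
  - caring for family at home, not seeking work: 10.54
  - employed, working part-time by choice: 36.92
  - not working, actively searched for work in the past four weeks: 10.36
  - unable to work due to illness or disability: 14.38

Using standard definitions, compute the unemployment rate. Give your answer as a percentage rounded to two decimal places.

Employed = 120.18 + 36.92 = 157.10 million.
Unemployed = 2.07 + 10.36 = 12.43 million (jobless and actively searching, or on temporary layoff).
Labor force = 157.10 + 12.43 = 169.53 million.
Unemployment rate = 12.43 / 169.53 = 7.33%.

Unemployment rate ≈ 7.33%.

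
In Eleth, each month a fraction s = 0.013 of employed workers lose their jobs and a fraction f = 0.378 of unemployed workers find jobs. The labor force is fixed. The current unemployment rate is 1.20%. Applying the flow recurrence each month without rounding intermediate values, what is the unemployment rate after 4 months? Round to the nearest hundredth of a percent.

With a fixed labor force, u_{t+1} = u_t + s·(1−u_t) − f·u_t = u_t·(1−s−f) + s.
Here 1−s−f = 0.609 and s = 0.013.
u_1 = 0.012000 × 0.609 + 0.013 = 0.020308.
u_2 = 0.020308 × 0.609 + 0.013 = 0.025368.
u_3 = 0.025368 × 0.609 + 0.013 = 0.028449.
u_4 = 0.028449 × 0.609 + 0.013 = 0.030325.

Unemployment rate after four months ≈ 3.03%.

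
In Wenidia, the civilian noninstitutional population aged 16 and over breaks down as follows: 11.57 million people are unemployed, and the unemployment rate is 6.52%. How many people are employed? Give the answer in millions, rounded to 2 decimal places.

About 165.88 million are employed.

Labor force = U / u = 11.57 / 0.0652 ≈ 177.45 million.
Employed = labor force − unemployed = 177.45 − 11.57 = 165.88 million.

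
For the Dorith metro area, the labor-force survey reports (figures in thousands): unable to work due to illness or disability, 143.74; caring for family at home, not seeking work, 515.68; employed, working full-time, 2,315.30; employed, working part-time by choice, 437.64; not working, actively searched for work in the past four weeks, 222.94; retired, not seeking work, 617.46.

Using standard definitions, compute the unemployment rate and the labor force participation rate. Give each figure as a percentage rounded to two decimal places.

Unemployment rate ≈ 7.49%; labor force participation rate ≈ 69.98%.

Employed = 2,315.30 + 437.64 = 2,752.94 thousand.
Unemployed = 222.94 thousand.
Labor force = 2,752.94 + 222.94 = 2,975.88 thousand.
Not in labor force = 143.74 + 515.68 + 617.46 = 1,276.88 thousand (those not working and not actively searching are outside the labor force).
Civilian working-age population = 2,975.88 + 1,276.88 = 4,252.76 thousand.
Unemployment rate = 222.94 / 2,975.88 = 7.49%.
Labor force participation rate = 2,975.88 / 4,252.76 = 69.98%.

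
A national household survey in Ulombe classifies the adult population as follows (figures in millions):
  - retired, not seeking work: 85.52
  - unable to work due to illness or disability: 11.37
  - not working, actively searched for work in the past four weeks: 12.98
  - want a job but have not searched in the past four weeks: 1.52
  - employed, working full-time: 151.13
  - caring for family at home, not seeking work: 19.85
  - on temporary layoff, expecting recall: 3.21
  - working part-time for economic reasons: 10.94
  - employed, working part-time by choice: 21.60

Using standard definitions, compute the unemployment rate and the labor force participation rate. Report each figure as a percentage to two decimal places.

Employed = 151.13 + 10.94 + 21.60 = 183.67 million (anyone who worked, including part-time for economic reasons, counts as employed).
Unemployed = 12.98 + 3.21 = 16.19 million (jobless and actively searching, or on temporary layoff).
Labor force = 183.67 + 16.19 = 199.86 million.
Not in labor force = 85.52 + 11.37 + 1.52 + 19.85 = 118.26 million (those not working and not actively searching are outside the labor force — including those who want a job but have given up searching).
Civilian working-age population = 199.86 + 118.26 = 318.12 million.
Unemployment rate = 16.19 / 199.86 = 8.10%.
Labor force participation rate = 199.86 / 318.12 = 62.83%.

Unemployment rate ≈ 8.10%; labor force participation rate ≈ 62.83%.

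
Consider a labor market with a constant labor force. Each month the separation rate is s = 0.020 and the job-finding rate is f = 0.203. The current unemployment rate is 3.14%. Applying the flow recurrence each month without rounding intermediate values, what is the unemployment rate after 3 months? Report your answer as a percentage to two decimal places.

Unemployment rate after three months ≈ 6.23%.

With a fixed labor force, u_{t+1} = u_t + s·(1−u_t) − f·u_t = u_t·(1−s−f) + s.
Here 1−s−f = 0.777 and s = 0.020.
u_1 = 0.031400 × 0.777 + 0.020 = 0.044398.
u_2 = 0.044398 × 0.777 + 0.020 = 0.054497.
u_3 = 0.054497 × 0.777 + 0.020 = 0.062344.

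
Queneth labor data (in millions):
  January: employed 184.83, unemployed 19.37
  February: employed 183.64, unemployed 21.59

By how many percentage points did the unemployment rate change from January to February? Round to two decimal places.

January: labor force = 184.83 + 19.37 = 204.20; u = 19.37/204.20 = 9.49%.
February: labor force = 183.64 + 21.59 = 205.23; u = 21.59/205.23 = 10.52%.
Change = 10.52% − 9.49% = +1.03 pp.

The unemployment rate changed by +1.03 percentage points.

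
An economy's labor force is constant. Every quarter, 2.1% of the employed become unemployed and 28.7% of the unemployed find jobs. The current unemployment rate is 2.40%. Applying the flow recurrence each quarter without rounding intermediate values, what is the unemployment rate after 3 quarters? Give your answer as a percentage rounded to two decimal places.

With a fixed labor force, u_{t+1} = u_t + s·(1−u_t) − f·u_t = u_t·(1−s−f) + s.
Here 1−s−f = 0.692 and s = 0.021.
u_1 = 0.024000 × 0.692 + 0.021 = 0.037608.
u_2 = 0.037608 × 0.692 + 0.021 = 0.047025.
u_3 = 0.047025 × 0.692 + 0.021 = 0.053541.

Unemployment rate after three quarters ≈ 5.35%.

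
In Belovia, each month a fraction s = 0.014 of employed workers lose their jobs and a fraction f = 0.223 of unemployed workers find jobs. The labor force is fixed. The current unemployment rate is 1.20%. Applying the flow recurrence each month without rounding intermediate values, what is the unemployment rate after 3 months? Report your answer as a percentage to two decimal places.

Unemployment rate after three months ≈ 3.82%.

With a fixed labor force, u_{t+1} = u_t + s·(1−u_t) − f·u_t = u_t·(1−s−f) + s.
Here 1−s−f = 0.763 and s = 0.014.
u_1 = 0.012000 × 0.763 + 0.014 = 0.023156.
u_2 = 0.023156 × 0.763 + 0.014 = 0.031668.
u_3 = 0.031668 × 0.763 + 0.014 = 0.038163.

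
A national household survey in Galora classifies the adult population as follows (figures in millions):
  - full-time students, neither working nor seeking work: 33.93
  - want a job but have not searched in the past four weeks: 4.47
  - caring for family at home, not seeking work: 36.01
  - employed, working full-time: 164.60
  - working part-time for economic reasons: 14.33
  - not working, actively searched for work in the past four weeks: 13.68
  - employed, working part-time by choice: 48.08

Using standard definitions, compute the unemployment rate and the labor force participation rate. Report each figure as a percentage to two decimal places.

Employed = 164.60 + 14.33 + 48.08 = 227.01 million (anyone who worked, including part-time for economic reasons, counts as employed).
Unemployed = 13.68 million.
Labor force = 227.01 + 13.68 = 240.69 million.
Not in labor force = 33.93 + 4.47 + 36.01 = 74.41 million (those not working and not actively searching are outside the labor force — including those who want a job but have given up searching).
Civilian working-age population = 240.69 + 74.41 = 315.10 million.
Unemployment rate = 13.68 / 240.69 = 5.68%.
Labor force participation rate = 240.69 / 315.10 = 76.39%.

Unemployment rate ≈ 5.68%; labor force participation rate ≈ 76.39%.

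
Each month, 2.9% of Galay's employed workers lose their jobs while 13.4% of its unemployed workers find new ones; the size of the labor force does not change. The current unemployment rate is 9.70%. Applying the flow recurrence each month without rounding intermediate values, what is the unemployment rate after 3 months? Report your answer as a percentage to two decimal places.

With a fixed labor force, u_{t+1} = u_t + s·(1−u_t) − f·u_t = u_t·(1−s−f) + s.
Here 1−s−f = 0.837 and s = 0.029.
u_1 = 0.097000 × 0.837 + 0.029 = 0.110189.
u_2 = 0.110189 × 0.837 + 0.029 = 0.121228.
u_3 = 0.121228 × 0.837 + 0.029 = 0.130468.

Unemployment rate after three months ≈ 13.05%.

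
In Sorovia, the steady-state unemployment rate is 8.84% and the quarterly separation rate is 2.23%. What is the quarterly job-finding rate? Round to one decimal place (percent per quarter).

From u* = s/(s+f): f = s·(1−u)/u.
f = 2.23 × (1 − 0.0884) / 0.0884 = 2.0329 / 0.0884 ≈ 23.0% per quarter.

Job-finding rate ≈ 23.0% per quarter.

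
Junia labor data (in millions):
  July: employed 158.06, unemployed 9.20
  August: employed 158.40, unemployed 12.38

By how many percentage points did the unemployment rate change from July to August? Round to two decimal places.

July: labor force = 158.06 + 9.20 = 167.26; u = 9.20/167.26 = 5.50%.
August: labor force = 158.40 + 12.38 = 170.78; u = 12.38/170.78 = 7.25%.
Change = 7.25% − 5.50% = +1.75 pp.

The unemployment rate changed by +1.75 percentage points.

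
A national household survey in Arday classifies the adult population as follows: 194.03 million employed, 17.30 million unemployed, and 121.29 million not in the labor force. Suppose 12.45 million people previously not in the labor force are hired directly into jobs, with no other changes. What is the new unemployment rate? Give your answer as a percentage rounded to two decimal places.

Initially, labor force = 194.03 + 17.30 = 211.33 million, so u = 17.30/211.33 = 8.19%.
After the change, employed and labor force both rise by 12.45; unemployed unchanged → E = 206.48, U = 17.30, labor force = 223.78 million.
New unemployment rate = 17.30 / 223.78 = 7.73%.

New unemployment rate ≈ 7.73%.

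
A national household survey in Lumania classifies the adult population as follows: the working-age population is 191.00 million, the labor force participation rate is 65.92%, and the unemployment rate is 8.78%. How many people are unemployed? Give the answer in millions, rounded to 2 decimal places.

About 11.05 million are unemployed.

Labor force = 0.6592 × 191.00 = 125.91 million.
Unemployed = 0.0878 × 125.91 ≈ 11.05 million.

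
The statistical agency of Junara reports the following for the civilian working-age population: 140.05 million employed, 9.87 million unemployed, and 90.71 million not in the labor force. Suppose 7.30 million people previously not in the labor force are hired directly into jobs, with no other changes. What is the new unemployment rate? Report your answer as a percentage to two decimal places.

New unemployment rate ≈ 6.28%.

Initially, labor force = 140.05 + 9.87 = 149.92 million, so u = 9.87/149.92 = 6.58%.
After the change, employed and labor force both rise by 7.30; unemployed unchanged → E = 147.35, U = 9.87, labor force = 157.22 million.
New unemployment rate = 9.87 / 157.22 = 6.28%.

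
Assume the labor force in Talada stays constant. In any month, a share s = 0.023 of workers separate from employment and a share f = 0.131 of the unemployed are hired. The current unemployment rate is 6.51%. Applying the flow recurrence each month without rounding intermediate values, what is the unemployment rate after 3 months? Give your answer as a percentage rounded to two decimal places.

Unemployment rate after three months ≈ 9.83%.

With a fixed labor force, u_{t+1} = u_t + s·(1−u_t) − f·u_t = u_t·(1−s−f) + s.
Here 1−s−f = 0.846 and s = 0.023.
u_1 = 0.065100 × 0.846 + 0.023 = 0.078075.
u_2 = 0.078075 × 0.846 + 0.023 = 0.089051.
u_3 = 0.089051 × 0.846 + 0.023 = 0.098337.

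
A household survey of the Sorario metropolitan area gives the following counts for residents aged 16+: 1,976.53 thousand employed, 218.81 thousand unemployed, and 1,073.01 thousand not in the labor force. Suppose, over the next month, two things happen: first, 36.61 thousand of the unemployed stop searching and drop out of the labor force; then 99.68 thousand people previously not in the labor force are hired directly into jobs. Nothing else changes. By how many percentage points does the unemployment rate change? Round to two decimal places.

The unemployment rate changes by −1.90 percentage points.

Initially, labor force = 1,976.53 + 218.81 = 2,195.34 thousand, so u = 218.81/2,195.34 = 9.97%.
After the first change, unemployed and labor force both fall by 36.61 → E = 1,976.53, U = 182.20, labor force = 2,158.73 thousand.
After the second change, employed and labor force both rise by 99.68; unemployed unchanged → E = 2,076.21, U = 182.20, labor force = 2,258.41 thousand.
New unemployment rate = 182.20 / 2,258.41 = 8.07%.
Change = 8.07% − 9.97% = −1.90 percentage points.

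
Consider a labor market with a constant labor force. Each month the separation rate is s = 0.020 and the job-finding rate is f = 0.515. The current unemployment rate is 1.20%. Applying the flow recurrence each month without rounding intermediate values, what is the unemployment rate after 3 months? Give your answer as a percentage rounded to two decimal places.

Unemployment rate after three months ≈ 3.48%.

With a fixed labor force, u_{t+1} = u_t + s·(1−u_t) − f·u_t = u_t·(1−s−f) + s.
Here 1−s−f = 0.465 and s = 0.020.
u_1 = 0.012000 × 0.465 + 0.020 = 0.025580.
u_2 = 0.025580 × 0.465 + 0.020 = 0.031895.
u_3 = 0.031895 × 0.465 + 0.020 = 0.034831.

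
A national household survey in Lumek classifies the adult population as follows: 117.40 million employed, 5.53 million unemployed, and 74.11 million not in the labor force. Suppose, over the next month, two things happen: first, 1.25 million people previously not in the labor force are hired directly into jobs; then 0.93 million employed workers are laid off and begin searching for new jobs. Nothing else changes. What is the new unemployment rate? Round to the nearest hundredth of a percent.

New unemployment rate ≈ 5.20%.

Initially, labor force = 117.40 + 5.53 = 122.93 million, so u = 5.53/122.93 = 4.50%.
After the first change, employed and labor force both rise by 1.25; unemployed unchanged → E = 118.65, U = 5.53, labor force = 124.18 million.
After the second change, employed falls and unemployed rises by 0.93; labor force unchanged → E = 117.72, U = 6.46, labor force = 124.18 million.
New unemployment rate = 6.46 / 124.18 = 5.20%.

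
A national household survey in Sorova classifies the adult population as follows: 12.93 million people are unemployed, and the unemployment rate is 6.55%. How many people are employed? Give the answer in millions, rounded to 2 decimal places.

Labor force = U / u = 12.93 / 0.0655 ≈ 197.40 million.
Employed = labor force − unemployed = 197.40 − 12.93 = 184.47 million.

About 184.47 million are employed.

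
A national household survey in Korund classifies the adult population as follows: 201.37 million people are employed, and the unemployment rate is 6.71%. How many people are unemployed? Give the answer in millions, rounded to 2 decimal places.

About 14.48 million are unemployed.

Let U be the number unemployed. The labor force is E + U, and U/(E+U) = 0.0671.
So U = 0.0671 × 201.37 / (1 − 0.0671) = 13.5119 / 0.9329 ≈ 14.48 million.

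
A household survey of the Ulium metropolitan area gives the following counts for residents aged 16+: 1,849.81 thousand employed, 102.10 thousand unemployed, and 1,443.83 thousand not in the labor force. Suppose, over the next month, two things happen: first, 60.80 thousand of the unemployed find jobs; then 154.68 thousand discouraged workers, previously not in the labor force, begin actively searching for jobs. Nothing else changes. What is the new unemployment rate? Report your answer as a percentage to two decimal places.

Initially, labor force = 1,849.81 + 102.10 = 1,951.91 thousand, so u = 102.10/1,951.91 = 5.23%.
After the first change, unemployed falls and employed rises by 60.80; labor force unchanged → E = 1,910.61, U = 41.30, labor force = 1,951.91 thousand.
After the second change, unemployed and labor force both rise by 154.68 → E = 1,910.61, U = 195.98, labor force = 2,106.59 thousand.
New unemployment rate = 195.98 / 2,106.59 = 9.30%.

New unemployment rate ≈ 9.30%.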